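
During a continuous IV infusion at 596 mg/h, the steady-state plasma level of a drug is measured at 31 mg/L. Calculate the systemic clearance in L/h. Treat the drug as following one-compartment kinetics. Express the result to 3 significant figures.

At steady state, infusion rate = CL × Css, so CL = rate / Css.
CL = 596 / 31 = 19.23 L/h

19.2 L/h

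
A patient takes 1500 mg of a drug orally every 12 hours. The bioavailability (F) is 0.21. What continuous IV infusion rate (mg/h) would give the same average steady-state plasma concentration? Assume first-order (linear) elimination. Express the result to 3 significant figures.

26.3 mg/h

Equivalent systemic input: infusion rate = F·D/τ.
Rate = 0.21 × 1500 / 12 = 26.25 mg/h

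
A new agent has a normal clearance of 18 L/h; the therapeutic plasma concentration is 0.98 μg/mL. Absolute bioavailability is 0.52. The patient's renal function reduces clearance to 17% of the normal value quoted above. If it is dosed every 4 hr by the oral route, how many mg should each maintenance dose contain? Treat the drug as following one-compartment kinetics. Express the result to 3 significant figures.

Patient clearance = 0.17 × 18.00 = 3.060 L/h
At steady state, dose per interval replaces the amount cleared in that interval: F·D/τ = CL·Css.
D = CL × Css × τ / F = 3.060 × 0.98 × 4 / 0.52 = 23.07 mg

23.1 mg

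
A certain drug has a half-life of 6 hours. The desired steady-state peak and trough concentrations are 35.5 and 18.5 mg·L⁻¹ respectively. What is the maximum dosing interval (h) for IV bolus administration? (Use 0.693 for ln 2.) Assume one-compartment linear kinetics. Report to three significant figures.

5.64 h

k = 0.693 / t½ = 0.693 / 6 = 0.1155 h⁻¹
Between IV bolus doses, concentration decays as C = C₀·e^(−kτ), so C_peak/C_trough = e^(kτ).
τ_max = ln(C_peak/C_trough) / k = ln(35.5/18.5) / 0.1155 = 0.6518 / 0.1155 = 5.643 h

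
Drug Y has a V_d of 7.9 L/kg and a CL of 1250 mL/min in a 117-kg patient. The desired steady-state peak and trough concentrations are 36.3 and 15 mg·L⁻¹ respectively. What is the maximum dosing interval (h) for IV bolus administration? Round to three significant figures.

10.9 h

Total Vd = 7.9 × 117 = 924.3 L
CL = 1250 mL/min × 60/1000 = 75.00 L/h
k = CL / Vd = 75.00 / 924.3 = 0.08114 h⁻¹
Between IV bolus doses, concentration decays as C = C₀·e^(−kτ), so C_peak/C_trough = e^(kτ).
τ_max = ln(C_peak/C_trough) / k = ln(36.3/15) / 0.08114 = 0.8838 / 0.08114 = 10.89 h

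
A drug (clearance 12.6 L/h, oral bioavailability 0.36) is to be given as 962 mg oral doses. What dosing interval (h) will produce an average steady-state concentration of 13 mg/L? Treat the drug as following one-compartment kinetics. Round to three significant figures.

F·D/τ = CL·Css → τ = F·D / (CL·Css).
τ = 0.36 × 962 / (12.6 × 13) = 2.114 h

2.11 h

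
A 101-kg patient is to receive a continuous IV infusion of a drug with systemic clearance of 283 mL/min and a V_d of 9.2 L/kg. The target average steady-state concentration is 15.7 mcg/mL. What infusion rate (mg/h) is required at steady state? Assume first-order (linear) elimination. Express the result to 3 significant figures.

267 mg/h

CL = 283 mL/min × 60/1000 = 16.98 L/h
R₀ = 16.98 × 15.7 = 266.6 mg/h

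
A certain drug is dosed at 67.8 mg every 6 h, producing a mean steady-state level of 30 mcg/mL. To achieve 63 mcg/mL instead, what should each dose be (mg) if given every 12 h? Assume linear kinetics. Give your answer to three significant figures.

With linear kinetics, Css is proportional to dose rate (D/τ) at fixed clearance.
D₂ = D₁ × (Css,target / Css,current) × (τ₂/τ₁) = 67.8 × (63/30) × (12/6) = 284.8 mg

285 mg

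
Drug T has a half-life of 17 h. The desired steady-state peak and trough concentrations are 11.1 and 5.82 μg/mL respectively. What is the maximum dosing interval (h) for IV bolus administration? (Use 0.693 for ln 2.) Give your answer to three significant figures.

15.8 h

k = 0.693 / t½ = 0.693 / 17 = 0.04076 h⁻¹
Between IV bolus doses, concentration decays as C = C₀·e^(−kτ), so C_peak/C_trough = e^(kτ).
τ_max = ln(C_peak/C_trough) / k = ln(11.1/5.82) / 0.04076 = 0.6456 / 0.04076 = 15.84 h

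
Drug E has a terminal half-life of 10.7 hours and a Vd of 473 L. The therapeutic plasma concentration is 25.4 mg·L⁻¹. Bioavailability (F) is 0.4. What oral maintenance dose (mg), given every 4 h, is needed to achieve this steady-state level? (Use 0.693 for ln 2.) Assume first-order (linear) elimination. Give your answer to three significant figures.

7780 mg

CL = 0.693 × Vd / t½ = 0.693 × 473.0 / 10.7 = 30.63 L/h
D = CL × Css × τ / F = 30.63 × 25.4 × 4 / 0.4 = 7780 mg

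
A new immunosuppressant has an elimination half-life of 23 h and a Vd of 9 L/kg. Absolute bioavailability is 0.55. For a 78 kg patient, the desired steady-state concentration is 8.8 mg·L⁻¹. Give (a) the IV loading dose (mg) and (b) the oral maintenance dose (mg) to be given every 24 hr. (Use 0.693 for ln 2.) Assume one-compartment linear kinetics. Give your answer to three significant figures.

(a) 6180 mg; (b) 8120 mg

Vd = 9 L/kg × 78 kg = 702.0 L
LD = Vd × C = 702.0 × 8.8 = 6178 mg
CL = 0.693 × Vd / t½ = 0.693 × 702.0 / 23 = 21.15 L/h
D = CL × Css × τ / F = 21.15 × 8.8 × 24 / 0.55 = 8122 mg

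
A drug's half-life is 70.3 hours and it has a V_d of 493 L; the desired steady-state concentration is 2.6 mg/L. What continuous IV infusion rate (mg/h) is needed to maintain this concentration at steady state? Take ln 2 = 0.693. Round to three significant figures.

CL = ln 2 · Vd / t½ = 0.693 × 493.0 / 70.3 = 4.860 L/h
Infusion rate = CL × Css = 4.860 × 2.6 = 12.64 mg/h

12.6 mg/h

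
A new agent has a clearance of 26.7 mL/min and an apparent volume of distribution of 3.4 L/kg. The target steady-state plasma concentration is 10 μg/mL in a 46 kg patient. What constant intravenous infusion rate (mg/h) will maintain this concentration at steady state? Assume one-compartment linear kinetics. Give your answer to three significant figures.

CL = 26.7 mL/min × 60/1000 = 1.602 L/h
Rate = CL × Css = 1.602 × 10 = 16.02 mg/h

16.0 mg/h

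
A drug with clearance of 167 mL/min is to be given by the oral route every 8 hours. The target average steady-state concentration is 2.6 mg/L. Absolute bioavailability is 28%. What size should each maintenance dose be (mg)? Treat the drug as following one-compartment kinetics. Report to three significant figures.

744 mg

CL = 167 mL/min = 167 × 0.06 = 10.02 L/h
At steady state, dose per interval replaces the amount cleared in that interval: F·D/τ = CL·Css.
D = CL × Css × τ / F = 10.02 × 2.6 × 8 / 0.28 = 744.3 mg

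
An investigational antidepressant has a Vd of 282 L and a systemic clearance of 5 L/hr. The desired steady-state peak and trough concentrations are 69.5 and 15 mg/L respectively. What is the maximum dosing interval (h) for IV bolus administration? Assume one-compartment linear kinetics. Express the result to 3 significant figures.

86.5 h

k = CL / Vd = 5.000 / 282.0 = 0.01773 h⁻¹
Between IV bolus doses, concentration decays as C = C₀·e^(−kτ), so C_peak/C_trough = e^(kτ).
τ_max = ln(C_peak/C_trough) / k = ln(69.5/15) / 0.01773 = 1.533 / 0.01773 = 86.46 h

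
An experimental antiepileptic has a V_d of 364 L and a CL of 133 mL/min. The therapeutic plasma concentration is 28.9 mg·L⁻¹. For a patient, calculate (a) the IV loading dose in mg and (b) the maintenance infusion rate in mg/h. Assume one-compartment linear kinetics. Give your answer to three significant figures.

Loading: fill Vd to C_target → 364.0 L × 28.9 mg/L = 10520 mg
CL = 133 mL/min = 133 × 0.06 = 7.980 L/h
Infusion rate = 7.980 L/h × 28.9 mg/L = 230.6 mg/h

(a) 10500 mg; (b) 231 mg/h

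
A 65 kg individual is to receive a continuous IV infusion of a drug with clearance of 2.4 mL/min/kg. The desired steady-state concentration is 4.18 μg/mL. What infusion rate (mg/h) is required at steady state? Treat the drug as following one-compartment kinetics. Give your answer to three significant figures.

39.1 mg/h

CL = 2.4 mL/min/kg × 65 kg = 156.0 mL/min = 156.0 × 60/1000 = 9.360 L/h
At steady state, infusion rate equals elimination rate: rate in = CL × Css.
Rate = CL × Css = 9.360 × 4.18 = 39.12 mg/h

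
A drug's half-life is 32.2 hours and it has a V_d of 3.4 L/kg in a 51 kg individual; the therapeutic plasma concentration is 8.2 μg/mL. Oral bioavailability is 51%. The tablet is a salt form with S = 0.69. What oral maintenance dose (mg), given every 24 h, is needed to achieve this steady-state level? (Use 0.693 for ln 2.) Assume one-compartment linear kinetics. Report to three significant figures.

Vd(total) = 51 kg × 3.4 L/kg = 173.4 L
CL = ln 2 · Vd / t½ = 0.693 × 173.4 / 32.2 = 3.732 L/h
D = CL × Css × τ / F / S = 3.732 × 8.2 × 24 / 0.51 / 0.69 = 2087 mg

2090 mg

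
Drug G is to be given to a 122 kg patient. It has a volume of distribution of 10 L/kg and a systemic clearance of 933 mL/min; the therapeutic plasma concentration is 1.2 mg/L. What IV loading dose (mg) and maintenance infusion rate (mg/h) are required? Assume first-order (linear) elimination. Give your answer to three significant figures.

(a) 1460 mg; (b) 67.2 mg/h

Total Vd = 10 × 122 = 1220 L
Loading dose = Vd × C = 1220 × 1.2 = 1464 mg
CL = 933 mL/min × 60/1000 = 55.98 L/h
Infusion rate = 55.98 L/h × 1.2 mg/L = 67.18 mg/h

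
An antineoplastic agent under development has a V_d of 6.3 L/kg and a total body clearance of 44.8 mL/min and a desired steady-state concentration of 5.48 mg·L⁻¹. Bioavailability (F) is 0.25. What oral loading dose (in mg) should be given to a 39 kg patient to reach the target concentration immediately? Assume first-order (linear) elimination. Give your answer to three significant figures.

Vd(total) = 39 kg × 6.3 L/kg = 245.7 L
LD = Vd × C / F = 245.7 × 5.480 / 0.25 = 5386 mg

5390 mg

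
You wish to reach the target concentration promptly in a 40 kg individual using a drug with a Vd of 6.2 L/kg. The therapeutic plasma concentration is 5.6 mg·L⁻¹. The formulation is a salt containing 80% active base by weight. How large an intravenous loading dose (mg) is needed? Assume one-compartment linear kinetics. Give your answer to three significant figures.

1740 mg

Vd = 6.2 L/kg × 40 kg = 248.0 L
The loading dose fills Vd to the target concentration.
LD = Vd × C / S = 248.0 × 5.600 / 0.8 = 1736 mg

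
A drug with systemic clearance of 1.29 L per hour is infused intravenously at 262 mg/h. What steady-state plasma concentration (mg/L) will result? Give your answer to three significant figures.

Css = rate / CL = 262 / 1.290 = 203.1 mg/L

203 mg/L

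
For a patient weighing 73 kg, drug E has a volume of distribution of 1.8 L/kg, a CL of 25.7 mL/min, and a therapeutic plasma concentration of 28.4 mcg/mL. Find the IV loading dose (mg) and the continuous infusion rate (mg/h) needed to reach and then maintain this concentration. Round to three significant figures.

Vd(total) = 73 kg × 1.8 L/kg = 131.4 L
LD = Vd · C_target = 131.4 × 28.4 = 3732 mg
CL = 25.7 mL/min = 25.7 × 0.06 = 1.542 L/h
Maintenance infusion rate = CL × Css = 1.542 × 28.4 = 43.79 mg/h

(a) 3730 mg; (b) 43.8 mg/h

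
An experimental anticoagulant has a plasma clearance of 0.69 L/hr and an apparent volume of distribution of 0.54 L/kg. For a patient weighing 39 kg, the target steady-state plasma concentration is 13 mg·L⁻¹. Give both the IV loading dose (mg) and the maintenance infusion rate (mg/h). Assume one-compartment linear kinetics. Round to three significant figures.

(a) 274 mg; (b) 8.97 mg/h

Total Vd = 0.54 × 39 = 21.06 L
LD = Vd · C_target = 21.06 × 13 = 273.8 mg
Maintenance: replace elimination → rate = CL × Css = 0.6900 × 13 = 8.970 mg/h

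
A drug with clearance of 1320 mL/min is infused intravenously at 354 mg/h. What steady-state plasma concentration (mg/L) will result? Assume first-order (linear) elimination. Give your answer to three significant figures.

4.47 mg/L

CL = 1320 mL/min × 60/1000 = 79.20 L/h
Css = rate / CL = 354 / 79.20 = 4.470 mg/L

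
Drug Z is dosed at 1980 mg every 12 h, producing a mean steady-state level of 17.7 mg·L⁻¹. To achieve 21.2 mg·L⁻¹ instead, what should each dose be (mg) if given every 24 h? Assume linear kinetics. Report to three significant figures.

With linear kinetics, Css is proportional to dose rate (D/τ) at fixed clearance.
D₂ = D₁ × (Css,target / Css,current) × (τ₂/τ₁) = 1980 × (21.2/17.7) × (24/12) = 4743 mg

4740 mg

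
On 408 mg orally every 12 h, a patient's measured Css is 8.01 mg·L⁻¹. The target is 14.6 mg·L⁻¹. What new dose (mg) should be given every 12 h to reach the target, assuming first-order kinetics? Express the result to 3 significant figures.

744 mg

For first-order elimination, Css ∝ F·D/(CL·τ); F and CL are unchanged, so Css ∝ D/τ.
D₂ = D₁ × (Css,target / Css,current) = 408 × 14.6/8.01 = 743.7 mg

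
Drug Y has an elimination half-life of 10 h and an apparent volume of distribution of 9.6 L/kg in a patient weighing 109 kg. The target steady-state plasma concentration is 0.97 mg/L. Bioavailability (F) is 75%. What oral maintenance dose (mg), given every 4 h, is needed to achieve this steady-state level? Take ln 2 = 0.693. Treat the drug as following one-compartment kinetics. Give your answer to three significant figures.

Vd = 9.6 L/kg × 109 kg = 1046 L
CL = 0.693 × Vd / t½ = 0.693 × 1046 / 10 = 72.49 L/h
D = CL × Css × τ / F = 72.49 × 0.97 × 4 / 0.75 = 375.0 mg

375 mg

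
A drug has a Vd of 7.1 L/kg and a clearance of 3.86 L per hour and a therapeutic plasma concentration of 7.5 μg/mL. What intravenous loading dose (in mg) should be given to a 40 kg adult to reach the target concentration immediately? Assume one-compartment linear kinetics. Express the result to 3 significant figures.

Total Vd = 7.1 × 40 = 284.0 L
LD = Vd × C = 284.0 × 7.500 = 2130 mg

2130 mg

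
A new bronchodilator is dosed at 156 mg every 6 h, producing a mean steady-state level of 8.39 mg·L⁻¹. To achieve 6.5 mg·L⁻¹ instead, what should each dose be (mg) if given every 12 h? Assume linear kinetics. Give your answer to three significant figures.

With linear kinetics, Css is proportional to dose rate (D/τ) at fixed clearance.
D₂ = D₁ × (Css,target / Css,current) × (τ₂/τ₁) = 156 × (6.5/8.39) × (12/6) = 241.7 mg

242 mg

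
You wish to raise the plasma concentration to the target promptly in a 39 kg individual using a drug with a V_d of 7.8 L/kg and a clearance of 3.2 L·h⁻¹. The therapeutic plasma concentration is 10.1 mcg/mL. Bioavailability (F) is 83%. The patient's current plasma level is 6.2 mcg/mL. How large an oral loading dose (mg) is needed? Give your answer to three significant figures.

Total Vd = 7.8 × 39 = 304.2 L
Concentration deficit ΔC = 10.1 − 6.2 = 3.900 mg/L
LD = Vd × ΔC / F = 304.2 × 3.900 / 0.83 = 1429 mg

1430 mg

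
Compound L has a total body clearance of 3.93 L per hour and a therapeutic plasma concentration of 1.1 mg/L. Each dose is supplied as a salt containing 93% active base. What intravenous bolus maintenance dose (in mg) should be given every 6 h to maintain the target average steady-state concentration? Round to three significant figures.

At steady state, dose per interval replaces the amount cleared in that interval: S·D/τ = CL·Css.
D = CL × Css × τ / S = 3.930 × 1.1 × 6 / 0.93 = 27.89 mg

27.9 mg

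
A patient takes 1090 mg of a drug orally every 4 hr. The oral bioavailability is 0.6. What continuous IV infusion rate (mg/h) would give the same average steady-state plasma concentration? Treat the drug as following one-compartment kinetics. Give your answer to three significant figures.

Equivalent systemic input: infusion rate = F·D/τ.
Rate = 0.6 × 1090 / 4 = 163.5 mg/h

164 mg/h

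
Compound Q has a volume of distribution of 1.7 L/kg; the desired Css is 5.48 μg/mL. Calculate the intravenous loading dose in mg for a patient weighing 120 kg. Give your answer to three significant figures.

Total Vd = 1.7 × 120 = 204.0 L
The loading dose fills Vd to the target concentration.
LD = Vd × C = 204.0 × 5.480 = 1118 mg

1120 mg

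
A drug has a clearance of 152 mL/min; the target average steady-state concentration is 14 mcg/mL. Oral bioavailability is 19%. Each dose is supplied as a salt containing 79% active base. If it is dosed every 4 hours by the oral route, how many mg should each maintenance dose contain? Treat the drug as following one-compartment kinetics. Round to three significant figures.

3400 mg

CL = 152 mL/min = 152 × 0.06 = 9.120 L/h
D = CL × Css × τ / F / S = 9.120 × 14 × 4 / 0.19 / 0.79 = 3403 mg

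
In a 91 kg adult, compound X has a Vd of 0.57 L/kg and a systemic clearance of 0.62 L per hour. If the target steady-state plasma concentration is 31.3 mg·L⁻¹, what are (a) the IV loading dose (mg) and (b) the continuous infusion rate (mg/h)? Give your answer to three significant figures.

Vd(total) = 91 kg × 0.57 L/kg = 51.87 L
Loading dose = Vd × C = 51.87 × 31.3 = 1624 mg
Maintenance infusion rate = CL × Css = 0.6200 × 31.3 = 19.41 mg/h

(a) 1620 mg; (b) 19.4 mg/h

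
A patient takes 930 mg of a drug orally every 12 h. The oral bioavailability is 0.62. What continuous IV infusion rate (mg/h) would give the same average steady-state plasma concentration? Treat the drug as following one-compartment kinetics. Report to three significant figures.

48.1 mg/h

Equivalent systemic input: infusion rate = F·D/τ.
Rate = 0.62 × 930 / 12 = 48.05 mg/h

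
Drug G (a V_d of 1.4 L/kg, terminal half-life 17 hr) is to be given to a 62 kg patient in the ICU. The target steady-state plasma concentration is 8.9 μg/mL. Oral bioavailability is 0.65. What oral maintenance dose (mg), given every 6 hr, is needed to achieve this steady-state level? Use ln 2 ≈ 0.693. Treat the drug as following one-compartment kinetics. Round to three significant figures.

291 mg

Vd = 1.4 L/kg × 62 kg = 86.80 L
CL = 0.693 × Vd / t½ = 0.693 × 86.80 / 17 = 3.538 L/h
D = CL × Css × τ / F = 3.538 × 8.9 × 6 / 0.65 = 290.7 mg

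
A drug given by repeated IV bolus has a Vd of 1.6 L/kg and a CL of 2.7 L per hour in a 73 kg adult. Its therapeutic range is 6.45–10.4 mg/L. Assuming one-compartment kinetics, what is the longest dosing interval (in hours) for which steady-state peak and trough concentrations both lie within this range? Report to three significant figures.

20.7 h

Vd(total) = 73 kg × 1.6 L/kg = 116.8 L
k = CL / Vd = 2.700 / 116.8 = 0.02312 h⁻¹
Between IV bolus doses, concentration decays as C = C₀·e^(−kτ), so C_peak/C_trough = e^(kτ).
τ_max = ln(C_peak/C_trough) / k = ln(10.4/6.45) / 0.02312 = 0.4777 / 0.02312 = 20.66 h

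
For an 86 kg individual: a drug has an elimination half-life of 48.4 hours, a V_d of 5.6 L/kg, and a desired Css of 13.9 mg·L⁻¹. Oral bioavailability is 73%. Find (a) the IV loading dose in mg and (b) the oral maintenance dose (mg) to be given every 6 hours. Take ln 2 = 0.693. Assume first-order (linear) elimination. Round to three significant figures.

Total Vd = 5.6 × 86 = 481.6 L
LD = Vd × C = 481.6 × 13.9 = 6694 mg
CL = 0.693 × Vd / t½ = 0.693 × 481.6 / 48.4 = 6.896 L/h
D = CL × Css × τ / F = 6.896 × 13.9 × 6 / 0.73 = 787.8 mg

(a) 6690 mg; (b) 788 mg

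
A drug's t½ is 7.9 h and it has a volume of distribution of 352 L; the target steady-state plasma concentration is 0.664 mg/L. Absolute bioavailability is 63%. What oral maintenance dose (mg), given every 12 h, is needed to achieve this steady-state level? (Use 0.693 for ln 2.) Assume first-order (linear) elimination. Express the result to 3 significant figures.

CL = 0.693 × Vd / t½ = 0.693 × 352.0 / 7.9 = 30.88 L/h
D = CL × Css × τ / F = 30.88 × 0.664 × 12 / 0.63 = 390.6 mg

391 mg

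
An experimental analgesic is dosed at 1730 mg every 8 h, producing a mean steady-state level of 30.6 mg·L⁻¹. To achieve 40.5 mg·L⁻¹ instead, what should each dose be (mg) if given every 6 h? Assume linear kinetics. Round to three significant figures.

1720 mg

With linear kinetics, Css is proportional to dose rate (D/τ) at fixed clearance.
D₂ = D₁ × (Css,target / Css,current) × (τ₂/τ₁) = 1730 × (40.5/30.6) × (6/8) = 1717 mg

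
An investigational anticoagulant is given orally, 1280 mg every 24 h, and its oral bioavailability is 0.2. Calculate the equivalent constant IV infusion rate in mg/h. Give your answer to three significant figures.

10.7 mg/h

Equivalent systemic input: infusion rate = F·D/τ.
Rate = 0.2 × 1280 / 24 = 10.67 mg/h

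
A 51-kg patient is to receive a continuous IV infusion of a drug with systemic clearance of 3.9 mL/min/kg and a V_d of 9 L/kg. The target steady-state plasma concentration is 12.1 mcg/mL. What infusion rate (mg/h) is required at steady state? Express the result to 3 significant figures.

144 mg/h

CL = 3.9 mL/min/kg × 51 kg = 198.9 mL/min = 198.9 × 60/1000 = 11.93 L/h
R₀ = 11.93 × 12.1 = 144.4 mg/h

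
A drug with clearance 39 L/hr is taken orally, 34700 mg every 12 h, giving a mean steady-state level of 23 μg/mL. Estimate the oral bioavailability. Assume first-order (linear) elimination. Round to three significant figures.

F·D/τ = CL·Css at steady state → F = CL·Css·τ / D.
F = 39 × 23 × 12 / 34700 = 0.310

0.310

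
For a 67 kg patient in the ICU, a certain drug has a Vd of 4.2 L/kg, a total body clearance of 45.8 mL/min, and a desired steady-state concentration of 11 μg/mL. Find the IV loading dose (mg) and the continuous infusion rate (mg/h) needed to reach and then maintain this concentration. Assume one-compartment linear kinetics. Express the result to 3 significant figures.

(a) 3100 mg; (b) 30.2 mg/h

Vd(total) = 67 kg × 4.2 L/kg = 281.4 L
Loading dose = Vd × C = 281.4 × 11 = 3095 mg
CL = 45.8 mL/min = 45.8 × 0.06 = 2.748 L/h
Maintenance: replace elimination → rate = CL × Css = 2.748 × 11 = 30.23 mg/h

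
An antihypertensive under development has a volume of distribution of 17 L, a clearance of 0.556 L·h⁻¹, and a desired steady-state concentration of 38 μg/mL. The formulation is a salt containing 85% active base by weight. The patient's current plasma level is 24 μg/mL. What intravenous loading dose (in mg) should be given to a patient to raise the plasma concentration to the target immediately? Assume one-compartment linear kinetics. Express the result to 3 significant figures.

Concentration deficit ΔC = 38 − 24 = 14.00 mg/L
LD = Vd × ΔC / S = 17.00 × 14.00 / 0.85 = 280.0 mg

280 mg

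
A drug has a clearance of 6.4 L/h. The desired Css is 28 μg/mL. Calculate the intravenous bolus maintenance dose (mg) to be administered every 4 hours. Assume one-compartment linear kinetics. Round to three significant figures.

At steady state, dose per interval replaces the amount cleared in that interval: D/τ = CL·Css.
D = CL × Css × τ = 6.400 × 28 × 4 = 716.8 mg

717 mg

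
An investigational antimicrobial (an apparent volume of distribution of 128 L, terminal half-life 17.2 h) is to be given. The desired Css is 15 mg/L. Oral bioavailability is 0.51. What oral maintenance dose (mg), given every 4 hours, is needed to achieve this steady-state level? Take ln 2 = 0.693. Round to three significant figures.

CL = 0.693 × Vd / t½ = 0.693 × 128.0 / 17.2 = 5.157 L/h
D = CL × Css × τ / F = 5.157 × 15 × 4 / 0.51 = 606.7 mg

607 mg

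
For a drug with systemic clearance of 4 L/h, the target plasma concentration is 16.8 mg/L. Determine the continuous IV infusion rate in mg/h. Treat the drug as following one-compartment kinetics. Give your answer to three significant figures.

67.2 mg/h

At steady state, infusion rate equals elimination rate: rate in = CL × Css.
R₀ = 4.000 × 16.8 = 67.20 mg/h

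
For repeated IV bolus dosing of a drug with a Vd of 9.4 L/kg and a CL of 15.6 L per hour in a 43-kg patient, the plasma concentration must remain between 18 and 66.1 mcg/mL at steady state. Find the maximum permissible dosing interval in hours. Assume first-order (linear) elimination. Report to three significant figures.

Total Vd = 9.4 × 43 = 404.2 L
k = CL / Vd = 15.60 / 404.2 = 0.03859 h⁻¹
Between IV bolus doses, concentration decays as C = C₀·e^(−kτ), so C_peak/C_trough = e^(kτ).
τ_max = ln(C_peak/C_trough) / k = ln(66.1/18) / 0.03859 = 1.301 / 0.03859 = 33.71 h

33.7 h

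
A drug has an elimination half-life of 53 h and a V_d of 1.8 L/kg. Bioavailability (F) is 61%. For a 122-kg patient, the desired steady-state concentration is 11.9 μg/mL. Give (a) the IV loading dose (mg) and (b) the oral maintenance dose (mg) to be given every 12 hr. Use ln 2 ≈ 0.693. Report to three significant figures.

(a) 2610 mg; (b) 672 mg

Total Vd = 1.8 × 122 = 219.6 L
LD = Vd × C = 219.6 × 11.9 = 2613 mg
CL = 0.693 × Vd / t½ = 0.693 × 219.6 / 53 = 2.871 L/h
D = CL × Css × τ / F = 2.871 × 11.9 × 12 / 0.61 = 672.1 mg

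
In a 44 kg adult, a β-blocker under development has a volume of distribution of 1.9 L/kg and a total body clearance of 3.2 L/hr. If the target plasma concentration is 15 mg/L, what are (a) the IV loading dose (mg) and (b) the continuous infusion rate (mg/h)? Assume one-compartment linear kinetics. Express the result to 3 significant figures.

(a) 1250 mg; (b) 48.0 mg/h

Vd(total) = 44 kg × 1.9 L/kg = 83.60 L
LD = Vd · C_target = 83.60 × 15 = 1254 mg
Maintenance: replace elimination → rate = CL × Css = 3.200 × 15 = 48.00 mg/h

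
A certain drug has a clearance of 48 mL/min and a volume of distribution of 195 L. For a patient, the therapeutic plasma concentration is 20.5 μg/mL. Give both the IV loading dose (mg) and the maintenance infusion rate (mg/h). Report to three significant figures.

(a) 4000 mg; (b) 59.0 mg/h

LD = Vd · C_target = 195.0 × 20.5 = 3998 mg
CL = 48 mL/min = 48 × 0.06 = 2.880 L/h
Maintenance infusion rate = CL × Css = 2.880 × 20.5 = 59.04 mg/h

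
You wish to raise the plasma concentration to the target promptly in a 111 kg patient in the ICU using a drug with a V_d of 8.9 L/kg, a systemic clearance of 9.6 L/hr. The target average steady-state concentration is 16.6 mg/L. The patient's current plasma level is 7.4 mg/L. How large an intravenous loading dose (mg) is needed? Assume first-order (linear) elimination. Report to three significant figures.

9090 mg

Total Vd = 8.9 × 111 = 987.9 L
Concentration deficit ΔC = 16.6 − 7.4 = 9.200 mg/L
LD = Vd × ΔC = 987.9 × 9.200 = 9089 mg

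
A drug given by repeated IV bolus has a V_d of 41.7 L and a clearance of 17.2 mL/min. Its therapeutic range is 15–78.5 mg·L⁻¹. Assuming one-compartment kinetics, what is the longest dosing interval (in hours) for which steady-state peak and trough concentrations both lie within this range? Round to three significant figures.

Convert clearance: 17.2 mL/min × 60 min/h ÷ 1000 mL/L = 1.032 L/h
k = CL / Vd = 1.032 / 41.70 = 0.02475 h⁻¹
Between IV bolus doses, concentration decays as C = C₀·e^(−kτ), so C_peak/C_trough = e^(kτ).
τ_max = ln(C_peak/C_trough) / k = ln(78.5/15) / 0.02475 = 1.655 / 0.02475 = 66.87 h

66.9 h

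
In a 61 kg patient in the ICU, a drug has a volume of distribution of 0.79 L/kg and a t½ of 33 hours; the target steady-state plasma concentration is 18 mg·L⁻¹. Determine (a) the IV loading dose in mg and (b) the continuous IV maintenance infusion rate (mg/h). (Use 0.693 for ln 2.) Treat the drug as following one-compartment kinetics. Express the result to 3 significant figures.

Vd = 0.79 L/kg × 61 kg = 48.19 L
LD = Vd × C = 48.19 × 18 = 867.4 mg
CL = 0.693 × Vd / t½ = 0.693 × 48.19 / 33 = 1.012 L/h
Infusion rate = CL × Css = 1.012 × 18 = 18.22 mg/h

(a) 867 mg; (b) 18.2 mg/h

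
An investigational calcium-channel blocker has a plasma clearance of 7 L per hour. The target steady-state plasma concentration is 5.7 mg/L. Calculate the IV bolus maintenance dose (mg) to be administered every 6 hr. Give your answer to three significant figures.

D = CL × Css × τ = 7.000 × 5.7 × 6 = 239.4 mg

239 mg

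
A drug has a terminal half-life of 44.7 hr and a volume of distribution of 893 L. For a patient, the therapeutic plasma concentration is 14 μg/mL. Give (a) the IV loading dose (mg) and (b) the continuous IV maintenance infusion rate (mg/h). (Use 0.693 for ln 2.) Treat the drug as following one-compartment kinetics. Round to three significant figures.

LD = Vd × C = 893.0 × 14 = 12500 mg
CL = 0.693 × Vd / t½ = 0.693 × 893.0 / 44.7 = 13.84 L/h
Infusion rate = CL × Css = 13.84 × 14 = 193.8 mg/h

(a) 12500 mg; (b) 194 mg/h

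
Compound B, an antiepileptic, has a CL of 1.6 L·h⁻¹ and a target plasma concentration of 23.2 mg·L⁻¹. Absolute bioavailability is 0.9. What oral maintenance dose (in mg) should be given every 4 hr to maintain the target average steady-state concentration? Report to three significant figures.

At steady state, dose per interval replaces the amount cleared in that interval: F·D/τ = CL·Css.
D = CL × Css × τ / F = 1.600 × 23.2 × 4 / 0.9 = 165.0 mg

165 mg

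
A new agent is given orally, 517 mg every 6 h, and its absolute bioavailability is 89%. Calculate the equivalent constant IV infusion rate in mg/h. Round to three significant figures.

76.7 mg/h

Equivalent systemic input: infusion rate = F·D/τ.
Rate = 0.89 × 517 / 6 = 76.69 mg/h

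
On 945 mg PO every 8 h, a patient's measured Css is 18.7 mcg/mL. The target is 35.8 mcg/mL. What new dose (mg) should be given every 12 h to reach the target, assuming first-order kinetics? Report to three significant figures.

For first-order elimination, Css ∝ F·D/(CL·τ); F and CL are unchanged, so Css ∝ D/τ.
D₂ = D₁ × (Css,target / Css,current) × (τ₂/τ₁) = 945 × (35.8/18.7) × (12/8) = 2714 mg

2710 mg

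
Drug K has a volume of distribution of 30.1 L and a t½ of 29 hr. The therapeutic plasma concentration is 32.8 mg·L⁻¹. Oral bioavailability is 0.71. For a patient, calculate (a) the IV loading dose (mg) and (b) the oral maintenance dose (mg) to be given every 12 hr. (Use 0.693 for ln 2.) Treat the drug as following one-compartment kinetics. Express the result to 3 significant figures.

(a) 987 mg; (b) 399 mg

LD = Vd × C = 30.10 × 32.8 = 987.3 mg
CL = 0.693 × Vd / t½ = 0.693 × 30.10 / 29 = 0.7193 L/h
D = CL × Css × τ / F = 0.7193 × 32.8 × 12 / 0.71 = 398.8 mg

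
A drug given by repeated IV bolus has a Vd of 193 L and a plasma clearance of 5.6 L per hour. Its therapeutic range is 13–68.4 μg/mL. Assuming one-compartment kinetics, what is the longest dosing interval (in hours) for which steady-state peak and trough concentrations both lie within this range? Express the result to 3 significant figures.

k = CL / Vd = 5.600 / 193.0 = 0.02902 h⁻¹
Between IV bolus doses, concentration decays as C = C₀·e^(−kτ), so C_peak/C_trough = e^(kτ).
τ_max = ln(C_peak/C_trough) / k = ln(68.4/13) / 0.02902 = 1.660 / 0.02902 = 57.20 h

57.2 h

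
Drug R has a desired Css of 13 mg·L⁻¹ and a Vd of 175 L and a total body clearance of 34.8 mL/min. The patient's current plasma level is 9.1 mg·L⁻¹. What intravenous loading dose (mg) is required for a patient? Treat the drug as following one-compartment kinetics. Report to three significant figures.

Concentration deficit ΔC = 13 − 9.1 = 3.900 mg/L
LD = Vd × ΔC = 175.0 × 3.900 = 682.5 mg

683 mg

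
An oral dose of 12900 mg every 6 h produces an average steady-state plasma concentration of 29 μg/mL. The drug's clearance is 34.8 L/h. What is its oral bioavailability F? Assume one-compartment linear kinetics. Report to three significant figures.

F·D/τ = CL·Css at steady state → F = CL·Css·τ / D.
F = 34.8 × 29 × 6 / 12900 = 0.469

0.469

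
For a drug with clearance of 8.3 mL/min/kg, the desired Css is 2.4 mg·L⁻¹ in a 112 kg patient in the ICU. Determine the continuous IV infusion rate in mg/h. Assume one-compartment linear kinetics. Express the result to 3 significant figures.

CL = 8.3 mL/min/kg × 112 kg = 929.6 mL/min = 929.6 × 60/1000 = 55.78 L/h
R₀ = 55.78 × 2.4 = 133.9 mg/h

134 mg/h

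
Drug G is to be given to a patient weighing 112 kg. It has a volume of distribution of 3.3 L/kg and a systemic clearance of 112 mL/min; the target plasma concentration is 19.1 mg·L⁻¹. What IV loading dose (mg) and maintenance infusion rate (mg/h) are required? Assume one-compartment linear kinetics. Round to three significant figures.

(a) 7060 mg; (b) 128 mg/h

Vd = 3.3 L/kg × 112 kg = 369.6 L
Loading dose = Vd × C = 369.6 × 19.1 = 7059 mg
Convert clearance: 112 mL/min × 60 min/h ÷ 1000 mL/L = 6.720 L/h
Infusion rate = 6.720 L/h × 19.1 mg/L = 128.4 mg/h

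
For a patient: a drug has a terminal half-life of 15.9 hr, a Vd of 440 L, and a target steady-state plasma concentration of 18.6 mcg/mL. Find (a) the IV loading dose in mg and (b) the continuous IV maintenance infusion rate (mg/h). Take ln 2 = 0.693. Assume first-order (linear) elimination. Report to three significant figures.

(a) 8180 mg; (b) 357 mg/h

LD = Vd × C = 440.0 × 18.6 = 8184 mg
CL = 0.693 × Vd / t½ = 0.693 × 440.0 / 15.9 = 19.18 L/h
Infusion rate = CL × Css = 19.18 × 18.6 = 356.7 mg/h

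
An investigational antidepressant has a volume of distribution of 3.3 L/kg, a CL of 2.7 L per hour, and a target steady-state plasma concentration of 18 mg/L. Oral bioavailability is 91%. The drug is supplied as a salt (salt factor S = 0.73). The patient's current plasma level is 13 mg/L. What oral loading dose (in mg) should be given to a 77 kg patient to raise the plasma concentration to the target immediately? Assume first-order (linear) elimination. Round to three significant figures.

Total Vd = 3.3 × 77 = 254.1 L
Concentration deficit ΔC = 18 − 13 = 5.000 mg/L
LD = Vd × ΔC / F / S = 254.1 × 5.000 / 0.91 / 0.73 = 1913 mg

1910 mg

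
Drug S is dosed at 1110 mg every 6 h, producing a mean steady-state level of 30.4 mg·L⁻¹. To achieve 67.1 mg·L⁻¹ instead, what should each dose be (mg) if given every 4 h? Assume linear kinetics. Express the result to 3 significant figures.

For first-order elimination, Css ∝ F·D/(CL·τ); F and CL are unchanged, so Css ∝ D/τ.
D₂ = D₁ × (Css,target / Css,current) × (τ₂/τ₁) = 1110 × (67.1/30.4) × (4/6) = 1633 mg

1630 mg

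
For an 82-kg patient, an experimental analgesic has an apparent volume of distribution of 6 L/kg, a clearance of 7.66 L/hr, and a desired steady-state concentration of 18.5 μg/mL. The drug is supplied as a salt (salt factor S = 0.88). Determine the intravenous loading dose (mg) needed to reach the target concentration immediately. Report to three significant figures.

10300 mg

Vd(total) = 82 kg × 6 L/kg = 492.0 L
LD = Vd × C / S = 492.0 × 18.50 / 0.88 = 10340 mg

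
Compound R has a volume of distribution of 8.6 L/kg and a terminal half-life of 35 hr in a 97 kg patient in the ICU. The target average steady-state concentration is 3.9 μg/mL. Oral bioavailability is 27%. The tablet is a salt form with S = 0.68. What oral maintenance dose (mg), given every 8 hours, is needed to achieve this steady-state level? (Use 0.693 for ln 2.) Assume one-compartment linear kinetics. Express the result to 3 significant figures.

2810 mg

Vd(total) = 97 kg × 8.6 L/kg = 834.2 L
CL = 0.693 × Vd / t½ = 0.693 × 834.2 / 35 = 16.52 L/h
D = CL × Css × τ / F / S = 16.52 × 3.9 × 8 / 0.27 / 0.68 = 2807 mg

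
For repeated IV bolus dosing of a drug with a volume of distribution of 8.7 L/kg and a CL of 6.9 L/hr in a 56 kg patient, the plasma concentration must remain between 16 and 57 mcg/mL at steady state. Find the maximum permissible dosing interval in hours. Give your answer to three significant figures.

89.7 h

Vd = 8.7 L/kg × 56 kg = 487.2 L
k = CL / Vd = 6.900 / 487.2 = 0.01416 h⁻¹
Between IV bolus doses, concentration decays as C = C₀·e^(−kτ), so C_peak/C_trough = e^(kτ).
τ_max = ln(C_peak/C_trough) / k = ln(57/16) / 0.01416 = 1.270 / 0.01416 = 89.69 h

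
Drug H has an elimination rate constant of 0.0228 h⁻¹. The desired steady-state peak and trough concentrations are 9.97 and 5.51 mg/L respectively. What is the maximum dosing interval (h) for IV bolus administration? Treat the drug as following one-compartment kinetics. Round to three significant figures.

26.0 h

Between IV bolus doses, concentration decays as C = C₀·e^(−kτ), so C_peak/C_trough = e^(kτ).
τ_max = ln(C_peak/C_trough) / k = ln(9.97/5.51) / 0.02280 = 0.5930 / 0.02280 = 26.01 h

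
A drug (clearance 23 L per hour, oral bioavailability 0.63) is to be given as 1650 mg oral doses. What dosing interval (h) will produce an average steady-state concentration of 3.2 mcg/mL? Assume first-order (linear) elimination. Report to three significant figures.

14.1 h

F·D/τ = CL·Css → τ = F·D / (CL·Css).
τ = 0.63 × 1650 / (23 × 3.2) = 14.12 h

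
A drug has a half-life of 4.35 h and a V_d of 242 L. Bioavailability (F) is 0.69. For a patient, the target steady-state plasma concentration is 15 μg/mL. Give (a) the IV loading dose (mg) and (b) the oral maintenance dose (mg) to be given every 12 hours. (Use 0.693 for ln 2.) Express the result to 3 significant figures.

(a) 3630 mg; (b) 10100 mg

LD = Vd × C = 242.0 × 15 = 3630 mg
CL = 0.693 × Vd / t½ = 0.693 × 242.0 / 4.35 = 38.55 L/h
D = CL × Css × τ / F = 38.55 × 15 × 12 / 0.69 = 10060 mg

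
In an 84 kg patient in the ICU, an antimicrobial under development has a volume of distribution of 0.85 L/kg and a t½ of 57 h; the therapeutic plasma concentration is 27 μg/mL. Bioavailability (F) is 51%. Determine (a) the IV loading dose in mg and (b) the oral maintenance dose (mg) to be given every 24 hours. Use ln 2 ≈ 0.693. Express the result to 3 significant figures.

(a) 1930 mg; (b) 1100 mg

Vd(total) = 84 kg × 0.85 L/kg = 71.40 L
LD = Vd × C = 71.40 × 27 = 1928 mg
CL = 0.693 × Vd / t½ = 0.693 × 71.40 / 57 = 0.8681 L/h
D = CL × Css × τ / F = 0.8681 × 27 × 24 / 0.51 = 1103 mg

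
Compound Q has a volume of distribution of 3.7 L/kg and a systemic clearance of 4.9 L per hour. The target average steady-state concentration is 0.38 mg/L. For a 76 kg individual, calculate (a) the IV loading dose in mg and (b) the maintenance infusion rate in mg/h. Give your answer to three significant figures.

Vd(total) = 76 kg × 3.7 L/kg = 281.2 L
Loading: fill Vd to C_target → 281.2 L × 0.38 mg/L = 106.9 mg
Infusion rate = 4.900 L/h × 0.38 mg/L = 1.862 mg/h

(a) 107 mg; (b) 1.86 mg/h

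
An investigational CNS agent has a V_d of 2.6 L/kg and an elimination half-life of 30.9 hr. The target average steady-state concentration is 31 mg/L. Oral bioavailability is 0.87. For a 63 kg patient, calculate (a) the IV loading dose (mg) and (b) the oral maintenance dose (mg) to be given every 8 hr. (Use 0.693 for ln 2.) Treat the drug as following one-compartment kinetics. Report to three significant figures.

Vd(total) = 63 kg × 2.6 L/kg = 163.8 L
LD = Vd × C = 163.8 × 31 = 5078 mg
CL = 0.693 × Vd / t½ = 0.693 × 163.8 / 30.9 = 3.674 L/h
D = CL × Css × τ / F = 3.674 × 31 × 8 / 0.87 = 1047 mg

(a) 5080 mg; (b) 1050 mg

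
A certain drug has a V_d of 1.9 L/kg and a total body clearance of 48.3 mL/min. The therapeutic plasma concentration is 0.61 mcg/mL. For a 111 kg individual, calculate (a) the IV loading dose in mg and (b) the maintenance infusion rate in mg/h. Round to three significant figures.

Vd(total) = 111 kg × 1.9 L/kg = 210.9 L
Loading dose = Vd × C = 210.9 × 0.61 = 128.6 mg
Convert clearance: 48.3 mL/min × 60 min/h ÷ 1000 mL/L = 2.898 L/h
Infusion rate = 2.898 L/h × 0.61 mg/L = 1.768 mg/h

(a) 129 mg; (b) 1.77 mg/h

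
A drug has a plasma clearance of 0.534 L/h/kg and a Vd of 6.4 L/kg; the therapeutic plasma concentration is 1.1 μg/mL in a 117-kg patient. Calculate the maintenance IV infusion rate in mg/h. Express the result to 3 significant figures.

CL = 0.534 L/h/kg × 117 kg = 62.48 L/h
At steady state, infusion rate equals elimination rate: rate in = CL × Css.
Infusion rate = CL · Css = 62.48 L/h × 1.1 mg/L = 68.73 mg/h

68.7 mg/h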